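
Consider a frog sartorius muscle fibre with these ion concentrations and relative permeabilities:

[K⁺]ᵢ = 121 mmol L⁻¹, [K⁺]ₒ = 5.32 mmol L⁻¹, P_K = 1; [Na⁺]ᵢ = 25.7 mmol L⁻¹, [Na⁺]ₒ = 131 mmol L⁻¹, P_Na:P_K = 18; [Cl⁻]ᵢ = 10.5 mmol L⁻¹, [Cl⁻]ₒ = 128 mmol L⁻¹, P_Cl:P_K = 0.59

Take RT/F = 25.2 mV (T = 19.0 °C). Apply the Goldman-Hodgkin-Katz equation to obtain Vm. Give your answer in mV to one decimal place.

Vm = 25.2 · ln[(Σ P·[cation]ₒ + Σ P·[anion]ᵢ) / (Σ P·[cation]ᵢ + Σ P·[anion]ₒ)]
Numerator = 1×5.32 + 18×131 + 0.59×10.5 = 2370
Denominator = 1×121 + 18×25.7 + 0.59×128 = 659.1
Vm = 25.2 · ln(3.595) = 25.2 × (1.2795) = 32.24 mV

32.2 mV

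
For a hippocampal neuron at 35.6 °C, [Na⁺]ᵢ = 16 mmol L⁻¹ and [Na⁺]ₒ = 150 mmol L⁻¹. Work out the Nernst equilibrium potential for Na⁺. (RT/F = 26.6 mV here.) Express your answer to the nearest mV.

E = (26.6/z) · ln([Na⁺]_out/[Na⁺]_in) with z = +1.
= (26.6/1) · ln(150/16) = 26.60 · ln(9.375)
= 26.60 · (2.2380) = 59.53 mV

60 mV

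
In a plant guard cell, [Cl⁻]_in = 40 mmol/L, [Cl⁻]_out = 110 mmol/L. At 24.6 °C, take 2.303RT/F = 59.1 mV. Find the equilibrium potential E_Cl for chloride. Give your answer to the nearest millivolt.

-26 mV

E = (59.1/z) · log₁₀([Cl⁻]_out/[Cl⁻]_in) with z = -1.
For an anion, dividing by z = -1 reverses the sign.
= (59.1/-1) · log₁₀(110/40) = -59.10 · log₁₀(2.75)
= -59.10 · (0.4393) = -25.96 mV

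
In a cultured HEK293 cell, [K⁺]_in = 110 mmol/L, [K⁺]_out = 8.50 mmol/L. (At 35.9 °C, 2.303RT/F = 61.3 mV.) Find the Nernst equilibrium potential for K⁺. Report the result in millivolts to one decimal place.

-68.2 mV

E = (61.3/z) · log₁₀([K⁺]_out/[K⁺]_in) with z = +1.
= (61.3/1) · log₁₀(8.50/110) = 61.30 · log₁₀(0.07727)
= 61.30 · (-1.1120) = -68.16 mV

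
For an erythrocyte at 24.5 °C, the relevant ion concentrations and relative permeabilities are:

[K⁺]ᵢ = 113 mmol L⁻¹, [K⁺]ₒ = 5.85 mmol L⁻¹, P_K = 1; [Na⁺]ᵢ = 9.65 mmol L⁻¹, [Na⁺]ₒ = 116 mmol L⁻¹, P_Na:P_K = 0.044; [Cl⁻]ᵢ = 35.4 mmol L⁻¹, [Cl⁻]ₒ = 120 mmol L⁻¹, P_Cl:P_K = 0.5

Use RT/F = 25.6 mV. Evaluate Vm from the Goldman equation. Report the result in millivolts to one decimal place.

-46.1 mV

Vm = 25.6 · ln[(Σ P·[cation]ₒ + Σ P·[anion]ᵢ) / (Σ P·[cation]ᵢ + Σ P·[anion]ₒ)]
Numerator = 1×5.85 + 0.044×116 + 0.5×35.4 = 28.65
Denominator = 1×113 + 0.044×9.65 + 0.5×120 = 173.4
Vm = 25.6 · ln(0.16522) = 25.6 × (-1.8004) = -46.09 mV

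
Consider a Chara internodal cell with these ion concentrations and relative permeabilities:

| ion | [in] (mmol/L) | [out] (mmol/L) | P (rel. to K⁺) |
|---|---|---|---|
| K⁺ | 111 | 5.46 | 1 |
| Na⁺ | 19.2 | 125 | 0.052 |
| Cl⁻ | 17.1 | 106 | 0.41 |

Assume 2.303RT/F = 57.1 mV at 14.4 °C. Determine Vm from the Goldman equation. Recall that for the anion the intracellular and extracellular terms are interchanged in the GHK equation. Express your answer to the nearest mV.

-52 mV

Vm = 57.1 · log₁₀[(Σ P·[cation]ₒ + Σ P·[anion]ᵢ) / (Σ P·[cation]ᵢ + Σ P·[anion]ₒ)]
Numerator = 1×5.46 + 0.052×125 + 0.41×17.1 = 18.97
Denominator = 1×111 + 0.052×19.2 + 0.41×106 = 155.5
Vm = 57.1 · log₁₀(0.12203) = 57.1 × (-0.9135) = -52.16 mV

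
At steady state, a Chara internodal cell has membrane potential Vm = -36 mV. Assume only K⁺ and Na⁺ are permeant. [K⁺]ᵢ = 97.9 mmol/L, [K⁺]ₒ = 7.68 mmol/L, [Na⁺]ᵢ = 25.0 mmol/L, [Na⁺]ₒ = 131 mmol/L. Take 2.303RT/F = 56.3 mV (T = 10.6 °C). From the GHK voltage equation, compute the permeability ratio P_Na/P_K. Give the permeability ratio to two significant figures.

0.12

Let α = P_Na/P_K. GHK: Vm = 56.3·log₁₀[(Kₒ + α·Naₒ)/(Kᵢ + α·Naᵢ)].
10^(Vm/56.3) = 10^(-36.0/56.3) = 0.22939
So 0.22939·(Kᵢ + α·Naᵢ) = Kₒ + α·Naₒ → α = (0.22939·97.9 − 7.68) / (131.0 − 0.22939·25.0)
α = (22.46 − 7.68) / (131.0 − 5.735) = 14.78/125.3 = 0.118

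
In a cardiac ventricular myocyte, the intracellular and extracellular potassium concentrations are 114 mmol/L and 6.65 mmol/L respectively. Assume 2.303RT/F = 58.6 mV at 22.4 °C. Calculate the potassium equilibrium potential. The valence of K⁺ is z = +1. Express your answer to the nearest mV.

E = (58.6/z) · log₁₀([K⁺]_out/[K⁺]_in) with z = +1.
= (58.6/1) · log₁₀(6.65/114) = 58.60 · log₁₀(0.05833)
= 58.60 · (-1.2341) = -72.32 mV

-72 mV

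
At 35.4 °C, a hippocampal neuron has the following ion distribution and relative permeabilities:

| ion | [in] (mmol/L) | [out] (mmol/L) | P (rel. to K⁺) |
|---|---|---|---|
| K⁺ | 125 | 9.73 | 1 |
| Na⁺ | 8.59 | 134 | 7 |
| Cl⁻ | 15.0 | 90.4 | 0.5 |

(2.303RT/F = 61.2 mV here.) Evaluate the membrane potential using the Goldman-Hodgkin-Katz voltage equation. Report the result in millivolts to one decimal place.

37.8 mV

Vm = 61.2 · log₁₀[(Σ P·[cation]ₒ + Σ P·[anion]ᵢ) / (Σ P·[cation]ᵢ + Σ P·[anion]ₒ)]
Numerator = 1×9.73 + 7×134 + 0.5×15.0 = 955.2
Denominator = 1×125 + 7×8.59 + 0.5×90.4 = 230.3
Vm = 61.2 · log₁₀(4.1472) = 61.2 × (0.6178) = 37.81 mV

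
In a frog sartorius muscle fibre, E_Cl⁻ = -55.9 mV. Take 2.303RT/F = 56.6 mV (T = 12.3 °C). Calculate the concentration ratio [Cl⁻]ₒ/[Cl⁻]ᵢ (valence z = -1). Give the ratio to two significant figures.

log₁₀([out]/[in]) = E·z/(56.6) = -55.9 × -1 / 56.6 = 0.9876
[out]/[in] = 10^(0.9876) = 9.719

9.7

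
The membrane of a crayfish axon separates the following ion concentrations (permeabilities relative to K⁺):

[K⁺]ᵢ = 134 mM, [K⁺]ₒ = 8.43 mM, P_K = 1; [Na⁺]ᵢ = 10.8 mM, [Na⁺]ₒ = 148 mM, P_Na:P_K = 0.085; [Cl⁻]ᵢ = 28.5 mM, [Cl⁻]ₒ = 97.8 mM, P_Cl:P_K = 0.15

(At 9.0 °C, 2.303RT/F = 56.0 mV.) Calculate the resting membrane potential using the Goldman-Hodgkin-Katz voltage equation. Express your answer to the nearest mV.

Vm = 56.0 · log₁₀[(Σ P·[cation]ₒ + Σ P·[anion]ᵢ) / (Σ P·[cation]ᵢ + Σ P·[anion]ₒ)]
Numerator = 1×8.43 + 0.085×148 + 0.15×28.5 = 25.28
Denominator = 1×134 + 0.085×10.8 + 0.15×97.8 = 149.6
Vm = 56.0 · log₁₀(0.16903) = 56.0 × (-0.7720) = -43.23 mV

-43 mV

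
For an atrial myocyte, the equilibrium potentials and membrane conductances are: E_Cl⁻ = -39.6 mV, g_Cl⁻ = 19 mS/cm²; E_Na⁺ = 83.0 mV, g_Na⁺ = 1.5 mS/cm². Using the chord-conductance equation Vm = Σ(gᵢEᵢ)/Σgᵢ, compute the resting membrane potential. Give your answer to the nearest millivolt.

Σ gᵢEᵢ = 19·(-39.6) + 1.5·(83.0) = -627.90
Σ gᵢ = 19 + 1.5 = 20.5
Vm = -627.90 / 20.5 = -30.63 mV

-31 mV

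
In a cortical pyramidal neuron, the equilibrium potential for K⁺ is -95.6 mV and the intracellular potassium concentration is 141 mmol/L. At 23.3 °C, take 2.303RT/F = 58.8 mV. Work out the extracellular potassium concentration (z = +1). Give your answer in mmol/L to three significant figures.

Nernst: E = (58.8/1) · log₁₀([out]/[in]), so log₁₀([out]/[in]) = -95.6 × 1 / 58.8 = -1.6259.
[out]/[in] = 10^(-1.6259) = 0.02367.
[out] = 0.02367 × 141 = 3.337 mmol/L.

3.34 mmol/L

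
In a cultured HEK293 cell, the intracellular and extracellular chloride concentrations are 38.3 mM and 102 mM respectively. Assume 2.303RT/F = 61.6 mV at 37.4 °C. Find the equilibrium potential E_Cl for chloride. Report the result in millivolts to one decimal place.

E = (61.6/z) · log₁₀([Cl⁻]_out/[Cl⁻]_in) with z = -1.
For an anion, dividing by z = -1 reverses the sign.
= (61.6/-1) · log₁₀(102/38.3) = -61.60 · log₁₀(2.663)
= -61.60 · (0.4254) = -26.20 mV

-26.2 mV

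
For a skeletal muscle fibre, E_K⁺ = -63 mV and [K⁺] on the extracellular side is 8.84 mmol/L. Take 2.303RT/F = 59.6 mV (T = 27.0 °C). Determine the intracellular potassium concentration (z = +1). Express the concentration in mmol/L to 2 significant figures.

100 mmol/L

Nernst: E = (59.6/1) · log₁₀([out]/[in]), so log₁₀([out]/[in]) = -63.0 × 1 / 59.6 = -1.0570.
[out]/[in] = 10^(-1.0570) = 0.08769.
[in] = 8.84 / 0.08769 = 100.8 mmol/L.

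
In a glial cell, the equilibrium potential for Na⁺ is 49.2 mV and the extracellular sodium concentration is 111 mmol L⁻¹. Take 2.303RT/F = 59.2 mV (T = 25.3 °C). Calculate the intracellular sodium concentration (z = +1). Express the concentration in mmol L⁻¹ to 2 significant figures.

16 mmol L⁻¹

Nernst: E = (59.2/1) · log₁₀([out]/[in]), so log₁₀([out]/[in]) = 49.2 × 1 / 59.2 = 0.8311.
[out]/[in] = 10^(0.8311) = 6.778.
[in] = 111 / 6.778 = 16.38 mmol L⁻¹.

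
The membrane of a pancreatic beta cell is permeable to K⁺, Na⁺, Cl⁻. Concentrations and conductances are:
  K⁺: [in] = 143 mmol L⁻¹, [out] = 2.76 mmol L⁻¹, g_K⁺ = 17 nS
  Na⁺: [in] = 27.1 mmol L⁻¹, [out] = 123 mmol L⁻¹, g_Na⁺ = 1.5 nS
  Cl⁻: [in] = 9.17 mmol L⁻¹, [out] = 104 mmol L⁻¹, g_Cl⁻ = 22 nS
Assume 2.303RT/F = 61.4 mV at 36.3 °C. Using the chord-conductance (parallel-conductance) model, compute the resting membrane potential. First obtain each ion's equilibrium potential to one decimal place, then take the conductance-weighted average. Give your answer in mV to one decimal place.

-77.9 mV

E_K⁺ = (61.4/1)·log₁₀(2.76/143) = -105.3 mV
E_Na⁺ = (61.4/1)·log₁₀(123/27.1) = 40.3 mV
E_Cl⁻ = (61.4/-1)·log₁₀(104/9.17) = -64.8 mV
Vm = (Σ gᵢEᵢ)/(Σ gᵢ) = (17·-105.3 + 1.5·40.3 + 22·-64.8) / (17 + 1.5 + 22)
= -3155.25 / 40.5 = -77.91 mV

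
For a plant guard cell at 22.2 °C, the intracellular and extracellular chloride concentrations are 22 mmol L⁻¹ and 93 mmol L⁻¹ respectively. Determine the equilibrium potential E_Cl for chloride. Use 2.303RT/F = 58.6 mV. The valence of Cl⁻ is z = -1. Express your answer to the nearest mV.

E = (58.6/z) · log₁₀([Cl⁻]_out/[Cl⁻]_in) with z = -1.
For an anion, dividing by z = -1 reverses the sign.
= (58.6/-1) · log₁₀(93/22) = -58.60 · log₁₀(4.227)
= -58.60 · (0.6261) = -36.69 mV

-37 mV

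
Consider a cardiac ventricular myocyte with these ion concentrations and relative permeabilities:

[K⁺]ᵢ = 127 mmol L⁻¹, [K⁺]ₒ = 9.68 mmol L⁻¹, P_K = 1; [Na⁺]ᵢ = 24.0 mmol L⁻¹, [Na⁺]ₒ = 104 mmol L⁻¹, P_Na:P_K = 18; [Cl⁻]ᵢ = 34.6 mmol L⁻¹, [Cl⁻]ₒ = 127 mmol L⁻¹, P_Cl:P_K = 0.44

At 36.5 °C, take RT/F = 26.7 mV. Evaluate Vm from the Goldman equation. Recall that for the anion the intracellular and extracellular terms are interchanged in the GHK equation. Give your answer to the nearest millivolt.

Vm = 26.7 · ln[(Σ P·[cation]ₒ + Σ P·[anion]ᵢ) / (Σ P·[cation]ᵢ + Σ P·[anion]ₒ)]
Numerator = 1×9.68 + 18×104 + 0.44×34.6 = 1897
Denominator = 1×127 + 18×24.0 + 0.44×127 = 614.9
Vm = 26.7 · ln(3.085) = 26.7 × (1.1266) = 30.08 mV

30 mV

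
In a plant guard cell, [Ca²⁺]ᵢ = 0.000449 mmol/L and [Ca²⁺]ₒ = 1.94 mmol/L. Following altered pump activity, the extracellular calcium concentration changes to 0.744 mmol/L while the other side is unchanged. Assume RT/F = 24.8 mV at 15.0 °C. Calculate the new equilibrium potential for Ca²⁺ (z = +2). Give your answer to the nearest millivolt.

After the shift: [Ca²⁺]_out = 0.744, [Ca²⁺]_in = 0.000449 mmol/L.
E_new = (24.8/2)·ln(0.744/0.000449) = 12.40 · (7.4128) = 91.92 mV

92 mV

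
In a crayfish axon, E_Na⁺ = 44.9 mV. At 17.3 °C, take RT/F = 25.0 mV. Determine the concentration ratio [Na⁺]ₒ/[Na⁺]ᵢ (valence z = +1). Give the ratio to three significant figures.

ln([out]/[in]) = E·z/(25.0) = 44.9 × 1 / 25.0 = 1.7960
[out]/[in] = e^(1.7960) = 6.025

6.03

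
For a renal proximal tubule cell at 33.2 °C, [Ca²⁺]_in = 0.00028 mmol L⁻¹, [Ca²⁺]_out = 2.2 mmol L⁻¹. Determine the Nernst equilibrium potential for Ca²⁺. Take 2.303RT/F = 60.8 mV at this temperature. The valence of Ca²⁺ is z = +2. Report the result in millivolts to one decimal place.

118.4 mV

E = (60.8/z) · log₁₀([Ca²⁺]_out/[Ca²⁺]_in) with z = +2.
= (60.8/2) · log₁₀(2.2/0.00028) = 30.40 · log₁₀(7857)
= 30.40 · (3.8953) = 118.42 mV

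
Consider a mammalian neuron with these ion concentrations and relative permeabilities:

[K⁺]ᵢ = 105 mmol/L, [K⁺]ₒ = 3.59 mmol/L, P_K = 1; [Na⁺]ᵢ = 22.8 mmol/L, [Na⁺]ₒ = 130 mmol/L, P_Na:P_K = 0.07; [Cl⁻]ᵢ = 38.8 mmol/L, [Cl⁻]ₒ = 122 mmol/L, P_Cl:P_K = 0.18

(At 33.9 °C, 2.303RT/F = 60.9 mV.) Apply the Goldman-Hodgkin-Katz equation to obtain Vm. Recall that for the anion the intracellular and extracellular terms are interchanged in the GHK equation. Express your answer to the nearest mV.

-50 mV

Vm = 60.9 · log₁₀[(Σ P·[cation]ₒ + Σ P·[anion]ᵢ) / (Σ P·[cation]ᵢ + Σ P·[anion]ₒ)]
Numerator = 1×3.59 + 0.07×130 + 0.18×38.8 = 19.67
Denominator = 1×105 + 0.07×22.8 + 0.18×122 = 128.6
Vm = 60.9 · log₁₀(0.15304) = 60.9 × (-0.8152) = -49.65 mV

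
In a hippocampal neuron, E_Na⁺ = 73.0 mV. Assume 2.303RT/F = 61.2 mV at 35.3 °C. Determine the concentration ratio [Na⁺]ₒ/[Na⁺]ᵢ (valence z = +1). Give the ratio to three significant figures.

log₁₀([out]/[in]) = E·z/(61.2) = 73.0 × 1 / 61.2 = 1.1928
[out]/[in] = 10^(1.1928) = 15.59

15.6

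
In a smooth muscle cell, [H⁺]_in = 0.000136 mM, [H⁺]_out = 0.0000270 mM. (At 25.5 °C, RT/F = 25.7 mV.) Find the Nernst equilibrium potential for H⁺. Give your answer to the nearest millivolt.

E = (25.7/z) · ln([H⁺]_out/[H⁺]_in) with z = +1.
= (25.7/1) · ln(0.0000270/0.000136) = 25.70 · ln(0.1985)
= 25.70 · (-1.6168) = -41.55 mV

-42 mV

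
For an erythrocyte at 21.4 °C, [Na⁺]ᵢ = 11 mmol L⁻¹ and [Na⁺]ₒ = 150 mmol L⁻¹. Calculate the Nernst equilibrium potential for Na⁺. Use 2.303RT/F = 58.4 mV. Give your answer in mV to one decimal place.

66.3 mV

E = (58.4/z) · log₁₀([Na⁺]_out/[Na⁺]_in) with z = +1.
= (58.4/1) · log₁₀(150/11) = 58.40 · log₁₀(13.64)
= 58.40 · (1.1347) = 66.27 mV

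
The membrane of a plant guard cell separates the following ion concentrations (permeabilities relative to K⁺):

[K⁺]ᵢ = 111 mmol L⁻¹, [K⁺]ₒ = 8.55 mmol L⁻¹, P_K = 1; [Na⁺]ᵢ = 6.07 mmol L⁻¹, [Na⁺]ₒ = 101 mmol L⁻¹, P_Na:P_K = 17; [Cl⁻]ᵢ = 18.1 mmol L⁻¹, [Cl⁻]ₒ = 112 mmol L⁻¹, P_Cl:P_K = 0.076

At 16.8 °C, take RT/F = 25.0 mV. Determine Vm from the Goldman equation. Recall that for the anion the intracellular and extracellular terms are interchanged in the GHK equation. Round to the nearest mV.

Vm = 25.0 · ln[(Σ P·[cation]ₒ + Σ P·[anion]ᵢ) / (Σ P·[cation]ᵢ + Σ P·[anion]ₒ)]
Numerator = 1×8.55 + 17×101 + 0.076×18.1 = 1727
Denominator = 1×111 + 17×6.07 + 0.076×112 = 222.7
Vm = 25.0 · ln(7.7544) = 25.0 × (2.0483) = 51.21 mV

51 mV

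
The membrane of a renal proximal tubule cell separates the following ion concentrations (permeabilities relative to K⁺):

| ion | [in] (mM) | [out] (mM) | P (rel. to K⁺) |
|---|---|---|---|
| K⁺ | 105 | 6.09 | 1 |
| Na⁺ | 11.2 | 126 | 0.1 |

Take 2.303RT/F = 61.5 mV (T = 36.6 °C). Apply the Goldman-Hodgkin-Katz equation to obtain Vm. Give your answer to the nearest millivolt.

-46 mV

Vm = 61.5 · log₁₀[(Σ P·[cation]ₒ + Σ P·[anion]ᵢ) / (Σ P·[cation]ᵢ + Σ P·[anion]ₒ)]
Numerator = 1×6.09 + 0.1×126 = 18.69
Denominator = 1×105 + 0.1×11.2 = 106.1
Vm = 61.5 · log₁₀(0.17612) = 61.5 × (-0.7542) = -46.38 mV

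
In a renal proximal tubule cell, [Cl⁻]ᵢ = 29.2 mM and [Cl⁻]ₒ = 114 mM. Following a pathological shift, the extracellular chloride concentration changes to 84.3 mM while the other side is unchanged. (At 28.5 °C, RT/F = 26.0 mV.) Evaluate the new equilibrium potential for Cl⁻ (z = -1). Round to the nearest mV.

After the shift: [Cl⁻]_out = 84.3, [Cl⁻]_in = 29.2 mM.
E_new = (26.0/-1)·ln(84.3/29.2) = -26.00 · (1.0602) = -27.57 mV

-28 mV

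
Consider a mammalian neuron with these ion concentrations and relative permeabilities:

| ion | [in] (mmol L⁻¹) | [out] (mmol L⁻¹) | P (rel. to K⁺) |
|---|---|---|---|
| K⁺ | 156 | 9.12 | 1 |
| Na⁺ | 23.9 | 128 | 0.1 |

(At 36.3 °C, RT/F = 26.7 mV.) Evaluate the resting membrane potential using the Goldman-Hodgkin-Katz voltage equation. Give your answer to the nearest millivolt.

-53 mV

Vm = 26.7 · ln[(Σ P·[cation]ₒ + Σ P·[anion]ᵢ) / (Σ P·[cation]ᵢ + Σ P·[anion]ₒ)]
Numerator = 1×9.12 + 0.1×128 = 21.92
Denominator = 1×156 + 0.1×23.9 = 158.4
Vm = 26.7 · ln(0.13839) = 26.7 × (-1.9777) = -52.80 mV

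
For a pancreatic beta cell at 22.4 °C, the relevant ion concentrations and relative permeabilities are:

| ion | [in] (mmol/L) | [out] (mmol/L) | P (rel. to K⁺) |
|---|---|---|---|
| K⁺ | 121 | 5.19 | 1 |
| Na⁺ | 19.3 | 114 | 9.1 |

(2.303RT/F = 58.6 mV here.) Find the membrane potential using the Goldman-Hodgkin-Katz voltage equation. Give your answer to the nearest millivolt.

32 mV

Vm = 58.6 · log₁₀[(Σ P·[cation]ₒ + Σ P·[anion]ᵢ) / (Σ P·[cation]ᵢ + Σ P·[anion]ₒ)]
Numerator = 1×5.19 + 9.1×114 = 1043
Denominator = 1×121 + 9.1×19.3 = 296.6
Vm = 58.6 · log₁₀(3.5148) = 58.6 × (0.5459) = 31.99 mV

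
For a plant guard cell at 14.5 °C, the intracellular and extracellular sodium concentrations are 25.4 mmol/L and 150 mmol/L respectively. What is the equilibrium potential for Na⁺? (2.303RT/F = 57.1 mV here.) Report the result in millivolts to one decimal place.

E = (57.1/z) · log₁₀([Na⁺]_out/[Na⁺]_in) with z = +1.
= (57.1/1) · log₁₀(150/25.4) = 57.10 · log₁₀(5.906)
= 57.10 · (0.7713) = 44.04 mV

44.0 mV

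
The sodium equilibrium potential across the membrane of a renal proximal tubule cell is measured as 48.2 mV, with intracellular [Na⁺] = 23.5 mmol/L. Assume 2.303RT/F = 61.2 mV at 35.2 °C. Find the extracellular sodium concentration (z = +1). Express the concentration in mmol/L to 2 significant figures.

Nernst: E = (61.2/1) · log₁₀([out]/[in]), so log₁₀([out]/[in]) = 48.2 × 1 / 61.2 = 0.7876.
[out]/[in] = 10^(0.7876) = 6.132.
[out] = 6.132 × 23.5 = 144.1 mmol/L.

140 mmol/L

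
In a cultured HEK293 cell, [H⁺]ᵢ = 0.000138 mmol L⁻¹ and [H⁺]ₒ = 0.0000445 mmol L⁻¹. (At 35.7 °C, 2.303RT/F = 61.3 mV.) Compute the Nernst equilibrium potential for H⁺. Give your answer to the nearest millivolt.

E = (61.3/z) · log₁₀([H⁺]_out/[H⁺]_in) with z = +1.
= (61.3/1) · log₁₀(0.0000445/0.000138) = 61.30 · log₁₀(0.3225)
= 61.30 · (-0.4915) = -30.13 mV

-30 mV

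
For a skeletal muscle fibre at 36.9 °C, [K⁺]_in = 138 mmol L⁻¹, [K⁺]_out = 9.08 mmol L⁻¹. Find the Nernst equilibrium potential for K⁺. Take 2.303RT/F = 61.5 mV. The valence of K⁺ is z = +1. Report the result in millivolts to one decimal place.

-72.7 mV

E = (61.5/z) · log₁₀([K⁺]_out/[K⁺]_in) with z = +1.
= (61.5/1) · log₁₀(9.08/138) = 61.50 · log₁₀(0.0658)
= 61.50 · (-1.1818) = -72.68 mV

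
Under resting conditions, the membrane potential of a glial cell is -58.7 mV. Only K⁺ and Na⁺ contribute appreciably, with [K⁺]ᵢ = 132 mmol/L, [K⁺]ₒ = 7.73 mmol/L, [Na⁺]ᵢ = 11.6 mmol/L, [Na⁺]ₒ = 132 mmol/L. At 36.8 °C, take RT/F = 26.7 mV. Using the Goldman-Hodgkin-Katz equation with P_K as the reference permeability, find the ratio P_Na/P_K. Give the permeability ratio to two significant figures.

0.053

Let α = P_Na/P_K. GHK: Vm = 26.7·ln[(Kₒ + α·Naₒ)/(Kᵢ + α·Naᵢ)].
e^(Vm/26.7) = e^(-58.7/26.7) = 0.11097
So 0.11097·(Kᵢ + α·Naᵢ) = Kₒ + α·Naₒ → α = (0.11097·132.0 − 7.73) / (132.0 − 0.11097·11.6)
α = (14.65 − 7.73) / (132.0 − 1.287) = 6.918/130.7 = 0.05292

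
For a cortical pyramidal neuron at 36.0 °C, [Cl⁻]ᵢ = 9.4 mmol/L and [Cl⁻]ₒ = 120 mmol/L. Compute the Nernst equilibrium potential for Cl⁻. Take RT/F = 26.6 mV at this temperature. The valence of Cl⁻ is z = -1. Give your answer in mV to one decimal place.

E = (26.6/z) · ln([Cl⁻]_out/[Cl⁻]_in) with z = -1.
For an anion, dividing by z = -1 reverses the sign.
= (26.6/-1) · ln(120/9.4) = -26.60 · ln(12.77)
= -26.60 · (2.5468) = -67.74 mV

-67.7 mV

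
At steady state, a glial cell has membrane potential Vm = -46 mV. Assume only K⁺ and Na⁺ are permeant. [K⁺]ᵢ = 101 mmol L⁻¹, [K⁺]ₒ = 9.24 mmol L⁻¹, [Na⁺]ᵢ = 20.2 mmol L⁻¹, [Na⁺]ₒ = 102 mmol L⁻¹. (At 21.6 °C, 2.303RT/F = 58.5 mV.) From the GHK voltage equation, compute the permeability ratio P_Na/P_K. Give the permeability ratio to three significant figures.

Let α = P_Na/P_K. GHK: Vm = 58.5·log₁₀[(Kₒ + α·Naₒ)/(Kᵢ + α·Naᵢ)].
10^(Vm/58.5) = 10^(-46.0/58.5) = 0.16356
So 0.16356·(Kᵢ + α·Naᵢ) = Kₒ + α·Naₒ → α = (0.16356·101.0 − 9.24) / (102.0 − 0.16356·20.2)
α = (16.52 − 9.24) / (102.0 − 3.304) = 7.279/98.7 = 0.07376

0.0738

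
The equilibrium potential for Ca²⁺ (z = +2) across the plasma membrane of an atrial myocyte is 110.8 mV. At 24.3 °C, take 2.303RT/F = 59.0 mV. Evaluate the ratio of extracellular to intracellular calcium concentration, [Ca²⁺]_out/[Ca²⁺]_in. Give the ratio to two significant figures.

log₁₀([out]/[in]) = E·z/(59.0) = 110.8 × 2 / 59.0 = 3.7559
[out]/[in] = 10^(3.7559) = 5701

5700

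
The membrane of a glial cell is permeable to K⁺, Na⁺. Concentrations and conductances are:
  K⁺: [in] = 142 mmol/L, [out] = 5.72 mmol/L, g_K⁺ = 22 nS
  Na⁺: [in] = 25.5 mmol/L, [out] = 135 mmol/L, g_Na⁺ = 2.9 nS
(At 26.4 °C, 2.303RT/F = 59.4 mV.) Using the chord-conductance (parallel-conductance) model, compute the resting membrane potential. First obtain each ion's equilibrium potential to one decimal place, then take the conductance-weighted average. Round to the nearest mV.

E_K⁺ = (59.4/1)·log₁₀(5.72/142) = -82.9 mV
E_Na⁺ = (59.4/1)·log₁₀(135/25.5) = 43.0 mV
Vm = (Σ gᵢEᵢ)/(Σ gᵢ) = (22·-82.9 + 2.9·43.0) / (22 + 2.9)
= -1699.10 / 24.9 = -68.24 mV

-68 mV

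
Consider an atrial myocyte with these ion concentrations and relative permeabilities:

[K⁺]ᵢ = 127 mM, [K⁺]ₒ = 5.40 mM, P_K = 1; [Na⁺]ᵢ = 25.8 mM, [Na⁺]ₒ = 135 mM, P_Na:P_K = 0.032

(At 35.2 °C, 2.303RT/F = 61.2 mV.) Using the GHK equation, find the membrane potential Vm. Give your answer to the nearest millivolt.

-68 mV

Vm = 61.2 · log₁₀[(Σ P·[cation]ₒ + Σ P·[anion]ᵢ) / (Σ P·[cation]ᵢ + Σ P·[anion]ₒ)]
Numerator = 1×5.40 + 0.032×135 = 9.72
Denominator = 1×127 + 0.032×25.8 = 127.8
Vm = 61.2 · log₁₀(0.076041) = 61.2 × (-1.1190) = -68.48 mV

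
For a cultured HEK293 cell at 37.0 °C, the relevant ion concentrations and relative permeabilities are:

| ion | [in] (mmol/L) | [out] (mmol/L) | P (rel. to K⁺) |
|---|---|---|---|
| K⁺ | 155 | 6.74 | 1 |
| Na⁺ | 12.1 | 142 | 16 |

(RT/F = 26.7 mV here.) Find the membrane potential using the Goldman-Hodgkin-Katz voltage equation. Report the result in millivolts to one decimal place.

Vm = 26.7 · ln[(Σ P·[cation]ₒ + Σ P·[anion]ᵢ) / (Σ P·[cation]ᵢ + Σ P·[anion]ₒ)]
Numerator = 1×6.74 + 16×142 = 2279
Denominator = 1×155 + 16×12.1 = 348.6
Vm = 26.7 · ln(6.5368) = 26.7 × (1.8775) = 50.13 mV

50.1 mV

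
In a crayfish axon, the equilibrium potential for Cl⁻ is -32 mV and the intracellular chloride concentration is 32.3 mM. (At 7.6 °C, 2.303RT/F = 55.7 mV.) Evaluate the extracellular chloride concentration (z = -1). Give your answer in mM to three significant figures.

121 mM

Nernst: E = (55.7/-1) · log₁₀([out]/[in]), so log₁₀([out]/[in]) = -32.0 × -1 / 55.7 = 0.5745.
[out]/[in] = 10^(0.5745) = 3.754.
[out] = 3.754 × 32.3 = 121.3 mM.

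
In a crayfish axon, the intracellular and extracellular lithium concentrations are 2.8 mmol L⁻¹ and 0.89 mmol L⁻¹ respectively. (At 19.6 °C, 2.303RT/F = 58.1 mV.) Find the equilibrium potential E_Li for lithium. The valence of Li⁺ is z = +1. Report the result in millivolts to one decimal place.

-28.9 mV

E = (58.1/z) · log₁₀([Li⁺]_out/[Li⁺]_in) with z = +1.
= (58.1/1) · log₁₀(0.89/2.8) = 58.10 · log₁₀(0.3179)
= 58.10 · (-0.4978) = -28.92 mV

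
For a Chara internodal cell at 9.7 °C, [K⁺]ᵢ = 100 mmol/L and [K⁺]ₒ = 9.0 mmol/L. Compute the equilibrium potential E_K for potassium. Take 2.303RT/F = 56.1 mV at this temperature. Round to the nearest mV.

-59 mV

E = (56.1/z) · log₁₀([K⁺]_out/[K⁺]_in) with z = +1.
= (56.1/1) · log₁₀(9.0/100) = 56.10 · log₁₀(0.09)
= 56.10 · (-1.0458) = -58.67 mV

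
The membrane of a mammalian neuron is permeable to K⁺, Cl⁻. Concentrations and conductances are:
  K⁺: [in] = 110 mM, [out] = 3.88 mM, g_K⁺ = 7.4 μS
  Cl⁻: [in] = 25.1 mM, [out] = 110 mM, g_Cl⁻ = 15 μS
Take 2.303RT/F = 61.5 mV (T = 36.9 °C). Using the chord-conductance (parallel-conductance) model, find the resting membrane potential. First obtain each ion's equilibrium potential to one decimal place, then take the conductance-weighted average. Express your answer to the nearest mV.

E_K⁺ = (61.5/1)·log₁₀(3.88/110) = -89.3 mV
E_Cl⁻ = (61.5/-1)·log₁₀(110/25.1) = -39.5 mV
Vm = (Σ gᵢEᵢ)/(Σ gᵢ) = (7.4·-89.3 + 15·-39.5) / (7.4 + 15)
= -1253.32 / 22.4 = -55.95 mV

-56 mV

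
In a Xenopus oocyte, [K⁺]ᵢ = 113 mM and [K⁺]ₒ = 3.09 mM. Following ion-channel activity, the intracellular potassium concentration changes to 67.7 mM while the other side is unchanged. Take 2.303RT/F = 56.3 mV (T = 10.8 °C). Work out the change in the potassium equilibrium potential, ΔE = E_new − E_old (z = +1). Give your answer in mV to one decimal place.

12.5 mV

E_old = (56.3/1)·log₁₀(3.09/113) = -88.00 mV
E_new = (56.3/1)·log₁₀(3.09/67.7) = -75.48 mV
ΔE = -75.48 − (-88.00) = 12.53 mV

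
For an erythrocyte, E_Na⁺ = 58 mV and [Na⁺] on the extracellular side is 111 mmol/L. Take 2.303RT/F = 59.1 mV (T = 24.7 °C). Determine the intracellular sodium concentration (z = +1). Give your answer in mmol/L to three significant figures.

Nernst: E = (59.1/1) · log₁₀([out]/[in]), so log₁₀([out]/[in]) = 58.0 × 1 / 59.1 = 0.9814.
[out]/[in] = 10^(0.9814) = 9.58.
[in] = 111 / 9.58 = 11.59 mmol/L.

11.6 mmol/L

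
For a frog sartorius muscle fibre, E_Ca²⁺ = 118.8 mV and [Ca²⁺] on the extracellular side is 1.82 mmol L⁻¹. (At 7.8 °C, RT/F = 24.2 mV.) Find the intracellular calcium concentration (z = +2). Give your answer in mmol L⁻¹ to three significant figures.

0.0000991 mmol L⁻¹

Nernst: E = (24.2/2) · ln([out]/[in]), so ln([out]/[in]) = 118.8 × 2 / 24.2 = 9.8182.
[out]/[in] = e^(9.8182) = 1.836e+04.
[in] = 1.82 / 1.836e+04 = 9.91e-05 mmol L⁻¹.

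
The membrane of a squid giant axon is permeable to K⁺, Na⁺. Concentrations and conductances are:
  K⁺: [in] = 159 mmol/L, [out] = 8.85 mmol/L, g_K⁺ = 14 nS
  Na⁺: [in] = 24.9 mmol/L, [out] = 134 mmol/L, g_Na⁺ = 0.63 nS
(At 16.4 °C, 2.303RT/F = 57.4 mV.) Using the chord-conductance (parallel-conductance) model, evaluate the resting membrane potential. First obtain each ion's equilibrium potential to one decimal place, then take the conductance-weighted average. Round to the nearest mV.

-67 mV

E_K⁺ = (57.4/1)·log₁₀(8.85/159) = -72.0 mV
E_Na⁺ = (57.4/1)·log₁₀(134/24.9) = 42.0 mV
Vm = (Σ gᵢEᵢ)/(Σ gᵢ) = (14·-72.0 + 0.63·42.0) / (14 + 0.63)
= -981.54 / 14.63 = -67.09 mV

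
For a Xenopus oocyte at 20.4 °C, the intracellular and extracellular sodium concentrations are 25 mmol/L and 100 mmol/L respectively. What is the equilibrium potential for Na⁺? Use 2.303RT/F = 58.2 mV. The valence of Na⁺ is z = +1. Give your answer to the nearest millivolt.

E = (58.2/z) · log₁₀([Na⁺]_out/[Na⁺]_in) with z = +1.
= (58.2/1) · log₁₀(100/25) = 58.20 · log₁₀(4)
= 58.20 · (0.6021) = 35.04 mV

35 mV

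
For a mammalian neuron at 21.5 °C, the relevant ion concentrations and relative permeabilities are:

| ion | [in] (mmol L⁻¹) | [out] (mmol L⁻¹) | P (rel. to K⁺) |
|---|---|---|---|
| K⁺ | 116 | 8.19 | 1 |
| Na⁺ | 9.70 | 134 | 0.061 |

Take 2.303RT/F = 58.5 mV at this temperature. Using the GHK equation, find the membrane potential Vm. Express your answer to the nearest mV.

-50 mV

Vm = 58.5 · log₁₀[(Σ P·[cation]ₒ + Σ P·[anion]ᵢ) / (Σ P·[cation]ᵢ + Σ P·[anion]ₒ)]
Numerator = 1×8.19 + 0.061×134 = 16.36
Denominator = 1×116 + 0.061×9.70 = 116.6
Vm = 58.5 · log₁₀(0.14035) = 58.5 × (-0.8528) = -49.89 mV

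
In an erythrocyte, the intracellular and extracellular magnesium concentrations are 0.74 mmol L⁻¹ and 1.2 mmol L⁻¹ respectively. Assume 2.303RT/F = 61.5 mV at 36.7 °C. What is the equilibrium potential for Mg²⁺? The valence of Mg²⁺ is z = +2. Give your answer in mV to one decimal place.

E = (61.5/z) · log₁₀([Mg²⁺]_out/[Mg²⁺]_in) with z = +2.
= (61.5/2) · log₁₀(1.2/0.74) = 30.75 · log₁₀(1.622)
= 30.75 · (0.2099) = 6.46 mV

6.5 mV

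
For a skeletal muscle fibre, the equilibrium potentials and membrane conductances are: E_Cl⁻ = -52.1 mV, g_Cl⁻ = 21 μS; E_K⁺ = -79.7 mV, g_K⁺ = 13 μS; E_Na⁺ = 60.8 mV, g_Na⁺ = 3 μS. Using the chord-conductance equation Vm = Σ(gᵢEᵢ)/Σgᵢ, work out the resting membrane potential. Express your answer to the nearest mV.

-53 mV

Σ gᵢEᵢ = 21·(-52.1) + 13·(-79.7) + 3·(60.8) = -1947.80
Σ gᵢ = 21 + 13 + 3 = 37
Vm = -1947.80 / 37 = -52.64 mV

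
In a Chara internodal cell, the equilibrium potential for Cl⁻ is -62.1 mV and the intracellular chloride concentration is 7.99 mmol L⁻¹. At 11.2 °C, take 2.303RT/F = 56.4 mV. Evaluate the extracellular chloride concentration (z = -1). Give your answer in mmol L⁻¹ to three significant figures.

Nernst: E = (56.4/-1) · log₁₀([out]/[in]), so log₁₀([out]/[in]) = -62.1 × -1 / 56.4 = 1.1011.
[out]/[in] = 10^(1.1011) = 12.62.
[out] = 12.62 × 7.99 = 100.8 mmol L⁻¹.

101 mmol L⁻¹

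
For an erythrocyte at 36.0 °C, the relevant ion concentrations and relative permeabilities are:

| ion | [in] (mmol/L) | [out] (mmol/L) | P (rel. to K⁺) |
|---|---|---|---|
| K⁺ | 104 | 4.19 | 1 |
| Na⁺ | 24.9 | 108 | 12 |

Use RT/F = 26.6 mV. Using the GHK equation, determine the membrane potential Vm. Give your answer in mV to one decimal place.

31.2 mV

Vm = 26.6 · ln[(Σ P·[cation]ₒ + Σ P·[anion]ᵢ) / (Σ P·[cation]ᵢ + Σ P·[anion]ₒ)]
Numerator = 1×4.19 + 12×108 = 1300
Denominator = 1×104 + 12×24.9 = 402.8
Vm = 26.6 · ln(3.2279) = 26.6 × (1.1718) = 31.17 mV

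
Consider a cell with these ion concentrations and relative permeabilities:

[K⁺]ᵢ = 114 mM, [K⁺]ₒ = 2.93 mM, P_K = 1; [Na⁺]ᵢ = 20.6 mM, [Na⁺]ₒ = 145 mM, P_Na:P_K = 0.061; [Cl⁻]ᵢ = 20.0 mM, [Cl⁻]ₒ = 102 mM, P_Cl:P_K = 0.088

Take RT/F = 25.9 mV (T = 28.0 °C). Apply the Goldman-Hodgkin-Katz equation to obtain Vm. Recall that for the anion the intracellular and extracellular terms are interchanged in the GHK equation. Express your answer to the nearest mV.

Vm = 25.9 · ln[(Σ P·[cation]ₒ + Σ P·[anion]ᵢ) / (Σ P·[cation]ᵢ + Σ P·[anion]ₒ)]
Numerator = 1×2.93 + 0.061×145 + 0.088×20.0 = 13.54
Denominator = 1×114 + 0.061×20.6 + 0.088×102 = 124.2
Vm = 25.9 · ln(0.10895) = 25.9 × (-2.2169) = -57.42 mV

-57 mV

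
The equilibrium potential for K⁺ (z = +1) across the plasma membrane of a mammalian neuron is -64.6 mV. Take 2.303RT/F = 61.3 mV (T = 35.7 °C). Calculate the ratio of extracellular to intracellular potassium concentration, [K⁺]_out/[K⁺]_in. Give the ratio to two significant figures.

0.088

log₁₀([out]/[in]) = E·z/(61.3) = -64.6 × 1 / 61.3 = -1.0538
[out]/[in] = 10^(-1.0538) = 0.08834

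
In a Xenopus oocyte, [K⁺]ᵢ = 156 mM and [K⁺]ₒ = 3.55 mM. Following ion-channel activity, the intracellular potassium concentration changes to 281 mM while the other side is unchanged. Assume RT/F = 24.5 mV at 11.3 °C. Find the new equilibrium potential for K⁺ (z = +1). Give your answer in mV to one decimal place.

After the shift: [K⁺]_out = 3.55, [K⁺]_in = 281 mM.
E_new = (24.5/1)·ln(3.55/281) = 24.50 · (-4.3714) = -107.10 mV

-107.1 mV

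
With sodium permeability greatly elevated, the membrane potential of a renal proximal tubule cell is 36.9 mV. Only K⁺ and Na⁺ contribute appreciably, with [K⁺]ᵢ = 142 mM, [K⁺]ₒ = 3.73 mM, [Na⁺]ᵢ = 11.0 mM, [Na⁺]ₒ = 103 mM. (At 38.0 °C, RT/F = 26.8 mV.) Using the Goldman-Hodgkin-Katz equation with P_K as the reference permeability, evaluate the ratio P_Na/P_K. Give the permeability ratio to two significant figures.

9.4

Let α = P_Na/P_K. GHK: Vm = 26.8·ln[(Kₒ + α·Naₒ)/(Kᵢ + α·Naᵢ)].
e^(Vm/26.8) = e^(36.9/26.8) = 3.9625
So 3.9625·(Kᵢ + α·Naᵢ) = Kₒ + α·Naₒ → α = (3.9625·142.0 − 3.73) / (103.0 − 3.9625·11.0)
α = (562.7 − 3.73) / (103.0 − 43.59) = 558.9/59.41 = 9.408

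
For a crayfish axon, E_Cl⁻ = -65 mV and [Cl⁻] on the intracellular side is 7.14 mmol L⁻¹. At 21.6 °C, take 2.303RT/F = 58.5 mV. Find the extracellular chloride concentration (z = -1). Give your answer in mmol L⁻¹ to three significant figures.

Nernst: E = (58.5/-1) · log₁₀([out]/[in]), so log₁₀([out]/[in]) = -65.0 × -1 / 58.5 = 1.1111.
[out]/[in] = 10^(1.1111) = 12.92.
[out] = 12.92 × 7.14 = 92.22 mmol L⁻¹.

92.2 mmol L⁻¹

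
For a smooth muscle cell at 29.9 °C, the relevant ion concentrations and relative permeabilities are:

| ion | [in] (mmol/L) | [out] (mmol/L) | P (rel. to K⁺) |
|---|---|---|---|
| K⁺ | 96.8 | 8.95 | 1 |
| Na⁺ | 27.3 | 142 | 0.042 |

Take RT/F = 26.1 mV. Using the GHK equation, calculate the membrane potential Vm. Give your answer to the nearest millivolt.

Vm = 26.1 · ln[(Σ P·[cation]ₒ + Σ P·[anion]ᵢ) / (Σ P·[cation]ᵢ + Σ P·[anion]ₒ)]
Numerator = 1×8.95 + 0.042×142 = 14.91
Denominator = 1×96.8 + 0.042×27.3 = 97.95
Vm = 26.1 · ln(0.15227) = 26.1 × (-1.8821) = -49.12 mV

-49 mV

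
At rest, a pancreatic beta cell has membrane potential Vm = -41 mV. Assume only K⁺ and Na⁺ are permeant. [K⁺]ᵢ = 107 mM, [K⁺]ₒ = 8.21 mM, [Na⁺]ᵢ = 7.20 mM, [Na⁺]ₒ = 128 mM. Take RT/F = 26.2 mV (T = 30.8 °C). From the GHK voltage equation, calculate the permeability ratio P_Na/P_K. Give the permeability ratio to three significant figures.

0.112

Let α = P_Na/P_K. GHK: Vm = 26.2·ln[(Kₒ + α·Naₒ)/(Kᵢ + α·Naᵢ)].
e^(Vm/26.2) = e^(-41.0/26.2) = 0.20911
So 0.20911·(Kᵢ + α·Naᵢ) = Kₒ + α·Naₒ → α = (0.20911·107.0 − 8.21) / (128.0 − 0.20911·7.2)
α = (22.37 − 8.21) / (128.0 − 1.506) = 14.16/126.5 = 0.112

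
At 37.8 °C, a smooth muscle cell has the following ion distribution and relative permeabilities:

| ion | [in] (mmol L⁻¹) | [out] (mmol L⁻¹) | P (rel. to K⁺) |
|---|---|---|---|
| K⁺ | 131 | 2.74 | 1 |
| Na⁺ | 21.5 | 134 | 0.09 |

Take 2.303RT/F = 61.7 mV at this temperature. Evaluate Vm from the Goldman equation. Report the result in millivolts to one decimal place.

Vm = 61.7 · log₁₀[(Σ P·[cation]ₒ + Σ P·[anion]ᵢ) / (Σ P·[cation]ᵢ + Σ P·[anion]ₒ)]
Numerator = 1×2.74 + 0.09×134 = 14.8
Denominator = 1×131 + 0.09×21.5 = 132.9
Vm = 61.7 · log₁₀(0.11133) = 61.7 × (-0.9534) = -58.82 mV

-58.8 mV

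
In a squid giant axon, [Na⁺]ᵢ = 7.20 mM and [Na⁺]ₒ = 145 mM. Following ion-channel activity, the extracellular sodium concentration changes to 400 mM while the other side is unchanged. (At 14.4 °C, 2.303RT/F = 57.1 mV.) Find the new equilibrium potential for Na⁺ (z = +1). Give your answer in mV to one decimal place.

99.6 mV

After the shift: [Na⁺]_out = 400, [Na⁺]_in = 7.20 mM.
E_new = (57.1/1)·log₁₀(400/7.20) = 57.10 · (1.7447) = 99.62 mV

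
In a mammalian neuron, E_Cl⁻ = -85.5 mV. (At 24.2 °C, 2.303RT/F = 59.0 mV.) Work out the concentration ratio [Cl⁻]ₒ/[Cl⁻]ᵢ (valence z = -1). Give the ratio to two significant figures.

28

log₁₀([out]/[in]) = E·z/(59.0) = -85.5 × -1 / 59.0 = 1.4492
[out]/[in] = 10^(1.4492) = 28.13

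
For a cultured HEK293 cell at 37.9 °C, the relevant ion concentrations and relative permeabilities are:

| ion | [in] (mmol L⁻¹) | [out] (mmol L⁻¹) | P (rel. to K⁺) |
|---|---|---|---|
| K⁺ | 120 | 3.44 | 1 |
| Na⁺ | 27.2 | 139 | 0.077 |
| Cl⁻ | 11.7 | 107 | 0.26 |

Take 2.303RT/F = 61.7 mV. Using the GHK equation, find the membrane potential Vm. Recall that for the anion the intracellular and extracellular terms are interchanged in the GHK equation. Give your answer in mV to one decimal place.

Vm = 61.7 · log₁₀[(Σ P·[cation]ₒ + Σ P·[anion]ᵢ) / (Σ P·[cation]ᵢ + Σ P·[anion]ₒ)]
Numerator = 1×3.44 + 0.077×139 + 0.26×11.7 = 17.18
Denominator = 1×120 + 0.077×27.2 + 0.26×107 = 149.9
Vm = 61.7 · log₁₀(0.11463) = 61.7 × (-0.9407) = -58.04 mV

-58.0 mV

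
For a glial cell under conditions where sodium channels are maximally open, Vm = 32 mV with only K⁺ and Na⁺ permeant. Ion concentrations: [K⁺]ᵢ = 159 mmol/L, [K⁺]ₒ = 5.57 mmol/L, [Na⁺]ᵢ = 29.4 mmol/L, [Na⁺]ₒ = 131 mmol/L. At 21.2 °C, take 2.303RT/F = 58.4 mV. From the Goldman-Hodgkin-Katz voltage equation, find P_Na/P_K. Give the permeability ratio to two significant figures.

Let α = P_Na/P_K. GHK: Vm = 58.4·log₁₀[(Kₒ + α·Naₒ)/(Kᵢ + α·Naᵢ)].
10^(Vm/58.4) = 10^(32.0/58.4) = 3.5314
So 3.5314·(Kᵢ + α·Naᵢ) = Kₒ + α·Naₒ → α = (3.5314·159.0 − 5.57) / (131.0 − 3.5314·29.4)
α = (561.5 − 5.57) / (131.0 − 103.8) = 555.9/27.18 = 20.46

20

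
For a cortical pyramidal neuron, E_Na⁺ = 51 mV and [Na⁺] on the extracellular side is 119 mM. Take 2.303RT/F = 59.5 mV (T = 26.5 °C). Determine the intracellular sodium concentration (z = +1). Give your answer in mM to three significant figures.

16.5 mM

Nernst: E = (59.5/1) · log₁₀([out]/[in]), so log₁₀([out]/[in]) = 51.0 × 1 / 59.5 = 0.8571.
[out]/[in] = 10^(0.8571) = 7.197.
[in] = 119 / 7.197 = 16.53 mM.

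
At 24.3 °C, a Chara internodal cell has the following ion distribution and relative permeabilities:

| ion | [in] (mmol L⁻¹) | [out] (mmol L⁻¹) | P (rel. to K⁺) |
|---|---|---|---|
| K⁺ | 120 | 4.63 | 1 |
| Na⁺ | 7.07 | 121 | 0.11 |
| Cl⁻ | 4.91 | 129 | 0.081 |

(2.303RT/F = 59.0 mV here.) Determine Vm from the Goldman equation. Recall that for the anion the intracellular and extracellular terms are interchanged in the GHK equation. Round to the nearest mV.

-50 mV

Vm = 59.0 · log₁₀[(Σ P·[cation]ₒ + Σ P·[anion]ᵢ) / (Σ P·[cation]ᵢ + Σ P·[anion]ₒ)]
Numerator = 1×4.63 + 0.11×121 + 0.081×4.91 = 18.34
Denominator = 1×120 + 0.11×7.07 + 0.081×129 = 131.2
Vm = 59.0 · log₁₀(0.13974) = 59.0 × (-0.8547) = -50.43 mV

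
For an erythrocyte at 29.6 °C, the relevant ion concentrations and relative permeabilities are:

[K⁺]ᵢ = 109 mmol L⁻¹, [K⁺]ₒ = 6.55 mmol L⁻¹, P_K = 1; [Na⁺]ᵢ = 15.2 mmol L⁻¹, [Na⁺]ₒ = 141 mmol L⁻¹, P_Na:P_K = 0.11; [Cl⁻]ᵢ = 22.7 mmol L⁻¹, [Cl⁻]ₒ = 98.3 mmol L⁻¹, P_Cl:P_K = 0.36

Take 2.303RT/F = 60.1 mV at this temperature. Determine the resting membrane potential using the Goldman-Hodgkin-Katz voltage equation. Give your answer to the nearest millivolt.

Vm = 60.1 · log₁₀[(Σ P·[cation]ₒ + Σ P·[anion]ᵢ) / (Σ P·[cation]ᵢ + Σ P·[anion]ₒ)]
Numerator = 1×6.55 + 0.11×141 + 0.36×22.7 = 30.23
Denominator = 1×109 + 0.11×15.2 + 0.36×98.3 = 146.1
Vm = 60.1 · log₁₀(0.20698) = 60.1 × (-0.6841) = -41.11 mV

-41 mV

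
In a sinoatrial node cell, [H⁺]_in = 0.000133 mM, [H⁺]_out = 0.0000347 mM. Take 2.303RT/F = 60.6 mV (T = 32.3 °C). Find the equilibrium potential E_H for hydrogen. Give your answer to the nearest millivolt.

-35 mV

E = (60.6/z) · log₁₀([H⁺]_out/[H⁺]_in) with z = +1.
= (60.6/1) · log₁₀(0.0000347/0.000133) = 60.60 · log₁₀(0.2609)
= 60.60 · (-0.5835) = -35.36 mV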